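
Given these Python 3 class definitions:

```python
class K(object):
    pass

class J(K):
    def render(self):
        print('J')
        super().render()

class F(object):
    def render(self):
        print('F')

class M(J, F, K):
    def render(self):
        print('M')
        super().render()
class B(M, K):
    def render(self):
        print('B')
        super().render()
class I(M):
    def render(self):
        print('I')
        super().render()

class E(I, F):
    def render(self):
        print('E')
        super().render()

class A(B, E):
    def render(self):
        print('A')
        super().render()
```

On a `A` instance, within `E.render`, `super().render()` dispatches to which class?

I

L[A] = A + merge(L[B], L[E], [B E])
  take B:  [B M J F K object] + [E I M J F K object] + [B E]
  take E:  [M J F K object] + [E I M J F K object] + [E]
  take I:  [M J F K object] + [I M J F K object]
  take M:  [M J F K object] + [M J F K object]
  take J:  [J F K object] + [J F K object]
  take F:  [F K object] + [F K object]
  take K:  [K object] + [K object]
  take object:  [object] + [object]
MRO: A B E I M J F K object
super() in E.render on a A instance goes to the class after E in A's MRO: I.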